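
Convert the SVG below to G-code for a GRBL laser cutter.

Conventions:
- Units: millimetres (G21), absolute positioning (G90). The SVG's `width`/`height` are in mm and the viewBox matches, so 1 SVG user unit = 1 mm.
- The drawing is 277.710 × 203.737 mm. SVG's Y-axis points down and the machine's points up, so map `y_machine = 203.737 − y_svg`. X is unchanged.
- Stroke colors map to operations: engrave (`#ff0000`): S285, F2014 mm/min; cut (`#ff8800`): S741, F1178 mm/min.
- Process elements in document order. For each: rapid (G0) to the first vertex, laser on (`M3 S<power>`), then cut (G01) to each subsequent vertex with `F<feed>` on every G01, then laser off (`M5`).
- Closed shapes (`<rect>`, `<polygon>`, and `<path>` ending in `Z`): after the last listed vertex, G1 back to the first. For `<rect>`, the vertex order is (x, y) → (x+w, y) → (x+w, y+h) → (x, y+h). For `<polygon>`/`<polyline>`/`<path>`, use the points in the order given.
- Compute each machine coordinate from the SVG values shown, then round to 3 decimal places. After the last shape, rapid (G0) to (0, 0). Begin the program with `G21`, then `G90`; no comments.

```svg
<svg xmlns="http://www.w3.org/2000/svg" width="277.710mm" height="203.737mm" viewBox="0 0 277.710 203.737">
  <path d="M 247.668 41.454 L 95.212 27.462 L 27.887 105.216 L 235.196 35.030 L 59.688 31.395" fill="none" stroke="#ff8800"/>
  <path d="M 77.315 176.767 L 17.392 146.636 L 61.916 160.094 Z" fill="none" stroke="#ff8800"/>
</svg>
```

1 u = 1 mm; y_m = 203.737 − y.

[1] `<path>` open polyline, #ff8800→cut S741 F1178: (247.668,162.283) → (95.212,176.275) → (27.887,98.521) → (235.196,168.707) → (59.688,172.342)

[2] `<path>` closed polygon, #ff8800→cut S741 F1178: (77.315,26.970) → (17.392,57.101) → (61.916,43.643) → (77.315,26.970) (closed)

G21
G90
G0 X247.668 Y162.283
M3 S741
G01 X95.212 Y176.275 F1178
G01 X27.887 Y98.521 F1178
G01 X235.196 Y168.707 F1178
G01 X59.688 Y172.342 F1178
M5
G0 X77.315 Y26.970
M3 S741
G01 X17.392 Y57.101 F1178
G01 X61.916 Y43.643 F1178
G01 X77.315 Y26.970 F1178
M5
G0 X0.000 Y0.000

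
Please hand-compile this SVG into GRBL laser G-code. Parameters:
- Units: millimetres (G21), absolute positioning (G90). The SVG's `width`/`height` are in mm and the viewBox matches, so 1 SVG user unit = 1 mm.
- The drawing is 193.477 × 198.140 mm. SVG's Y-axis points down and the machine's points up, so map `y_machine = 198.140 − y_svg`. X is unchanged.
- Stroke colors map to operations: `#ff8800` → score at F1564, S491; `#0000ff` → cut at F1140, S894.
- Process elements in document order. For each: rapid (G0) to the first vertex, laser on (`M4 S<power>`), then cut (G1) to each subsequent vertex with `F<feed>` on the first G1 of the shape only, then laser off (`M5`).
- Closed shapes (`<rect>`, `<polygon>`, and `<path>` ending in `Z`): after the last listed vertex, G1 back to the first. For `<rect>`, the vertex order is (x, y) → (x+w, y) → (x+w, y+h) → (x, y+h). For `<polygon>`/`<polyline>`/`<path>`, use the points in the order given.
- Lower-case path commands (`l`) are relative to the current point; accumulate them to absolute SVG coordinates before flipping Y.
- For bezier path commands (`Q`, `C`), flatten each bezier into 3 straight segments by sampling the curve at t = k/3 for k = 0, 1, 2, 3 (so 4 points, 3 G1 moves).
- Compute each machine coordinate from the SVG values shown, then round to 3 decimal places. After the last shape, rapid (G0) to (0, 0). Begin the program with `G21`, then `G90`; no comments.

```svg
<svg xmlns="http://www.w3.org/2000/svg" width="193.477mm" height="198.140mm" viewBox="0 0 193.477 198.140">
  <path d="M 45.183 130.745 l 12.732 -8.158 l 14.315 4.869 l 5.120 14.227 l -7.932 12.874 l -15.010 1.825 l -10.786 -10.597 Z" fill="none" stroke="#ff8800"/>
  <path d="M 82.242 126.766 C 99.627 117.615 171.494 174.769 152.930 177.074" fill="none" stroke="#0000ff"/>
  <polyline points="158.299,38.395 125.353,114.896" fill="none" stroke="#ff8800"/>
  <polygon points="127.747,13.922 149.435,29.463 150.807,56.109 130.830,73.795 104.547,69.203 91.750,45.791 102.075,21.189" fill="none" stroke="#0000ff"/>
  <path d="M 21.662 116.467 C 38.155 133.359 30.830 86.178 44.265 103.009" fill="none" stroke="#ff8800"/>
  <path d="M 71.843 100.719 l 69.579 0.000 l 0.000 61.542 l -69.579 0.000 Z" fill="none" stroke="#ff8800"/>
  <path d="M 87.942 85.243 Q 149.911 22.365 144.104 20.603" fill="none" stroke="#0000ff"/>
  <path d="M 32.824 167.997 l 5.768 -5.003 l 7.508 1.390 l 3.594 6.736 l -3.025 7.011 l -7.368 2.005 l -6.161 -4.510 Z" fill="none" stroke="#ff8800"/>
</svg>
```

viewBox `0 0 193.477 198.140` with mm width/height → 1 unit = 1 mm. Flip: y_m = 198.140 − y_svg.

**Shape 1** — `<path>` regular polygon, stroke `#ff8800` → score (S491, F1564). Machine vertices: (45.183,67.395) → (57.915,75.553) → (72.230,70.684) → (77.350,56.457) → (69.418,43.583) → (54.408,41.758) → (43.622,52.355) → (45.183,67.395). Closed: final G1 returns to the first vertex.

**Shape 2** — `<path>` cubic bezier, stroke `#0000ff` → cut (S894, F1140). Control points (SVG): P0=(82.242,126.766), P1=(99.627,117.615), P2=(171.494,174.769), P3=(152.930,177.074); sampled at t=k/3. Machine vertices: (82.242,71.374) → (112.421,62.911) → (146.717,37.167) → (152.930,21.066). Open path.

**Shape 3** — `<polyline>` line segment, stroke `#ff8800` → score (S491, F1564). Machine vertices: (158.299,159.745) → (125.353,83.244). Open path.

**Shape 4** — `<polygon>` regular polygon, stroke `#0000ff` → cut (S894, F1140). Machine vertices: (127.747,184.218) → (149.435,168.677) → (150.807,142.031) → (130.830,124.345) → (104.547,128.937) → (91.750,152.349) → (102.075,176.951) → (127.747,184.218). Closed: final G1 returns to the first vertex.

**Shape 5** — `<path>` cubic bezier, stroke `#ff8800` → score (S491, F1564). Control points (SVG): P0=(21.662,116.467), P1=(38.155,133.359), P2=(30.830,86.178), P3=(44.265,103.009); sampled at t=k/3. Machine vertices: (21.662,81.673) → (31.867,81.395) → (36.099,95.369) → (44.265,95.131). Open path.

**Shape 6** — `<path>` rectangle, stroke `#ff8800` → score (S491, F1564). Machine vertices: (71.843,97.421) → (141.422,97.421) → (141.422,35.879) → (71.843,35.879) → (71.843,97.421). Closed: final G1 returns to the first vertex.

**Shape 7** — `<path>` quadratic bezier, stroke `#0000ff` → cut (S894, F1140). Control points (SVG): P0=(87.942,85.243), P1=(149.911,22.365), P2=(144.104,20.603); sampled at t=k/3. Machine vertices: (87.942,112.897) → (121.724,148.025) → (140.445,169.572) → (144.104,177.537). Open path.

**Shape 8** — `<path>` regular polygon, stroke `#ff8800` → score (S491, F1564). Machine vertices: (32.824,30.143) → (38.592,35.146) → (46.100,33.756) → (49.694,27.020) → (46.669,20.009) → (39.301,18.004) → (33.140,22.514) → (32.824,30.143). Closed: final G1 returns to the first vertex.

G21
G90
G0 X45.183 Y67.395
M4 S491
G1 X57.915 Y75.553 F1564
G1 X72.230 Y70.684
G1 X77.350 Y56.457
G1 X69.418 Y43.583
G1 X54.408 Y41.758
G1 X43.622 Y52.355
G1 X45.183 Y67.395
M5
G0 X82.242 Y71.374
M4 S894
G1 X112.421 Y62.911 F1140
G1 X146.717 Y37.167
G1 X152.930 Y21.066
M5
G0 X158.299 Y159.745
M4 S491
G1 X125.353 Y83.244 F1564
M5
G0 X127.747 Y184.218
M4 S894
G1 X149.435 Y168.677 F1140
G1 X150.807 Y142.031
G1 X130.830 Y124.345
G1 X104.547 Y128.937
G1 X91.750 Y152.349
G1 X102.075 Y176.951
G1 X127.747 Y184.218
M5
G0 X21.662 Y81.673
M4 S491
G1 X31.867 Y81.395 F1564
G1 X36.099 Y95.369
G1 X44.265 Y95.131
M5
G0 X71.843 Y97.421
M4 S491
G1 X141.422 Y97.421 F1564
G1 X141.422 Y35.879
G1 X71.843 Y35.879
G1 X71.843 Y97.421
M5
G0 X87.942 Y112.897
M4 S894
G1 X121.724 Y148.025 F1140
G1 X140.445 Y169.572
G1 X144.104 Y177.537
M5
G0 X32.824 Y30.143
M4 S491
G1 X38.592 Y35.146 F1564
G1 X46.100 Y33.756
G1 X49.694 Y27.020
G1 X46.669 Y20.009
G1 X39.301 Y18.004
G1 X33.140 Y22.514
G1 X32.824 Y30.143
M5
G0 X0.000 Y0.000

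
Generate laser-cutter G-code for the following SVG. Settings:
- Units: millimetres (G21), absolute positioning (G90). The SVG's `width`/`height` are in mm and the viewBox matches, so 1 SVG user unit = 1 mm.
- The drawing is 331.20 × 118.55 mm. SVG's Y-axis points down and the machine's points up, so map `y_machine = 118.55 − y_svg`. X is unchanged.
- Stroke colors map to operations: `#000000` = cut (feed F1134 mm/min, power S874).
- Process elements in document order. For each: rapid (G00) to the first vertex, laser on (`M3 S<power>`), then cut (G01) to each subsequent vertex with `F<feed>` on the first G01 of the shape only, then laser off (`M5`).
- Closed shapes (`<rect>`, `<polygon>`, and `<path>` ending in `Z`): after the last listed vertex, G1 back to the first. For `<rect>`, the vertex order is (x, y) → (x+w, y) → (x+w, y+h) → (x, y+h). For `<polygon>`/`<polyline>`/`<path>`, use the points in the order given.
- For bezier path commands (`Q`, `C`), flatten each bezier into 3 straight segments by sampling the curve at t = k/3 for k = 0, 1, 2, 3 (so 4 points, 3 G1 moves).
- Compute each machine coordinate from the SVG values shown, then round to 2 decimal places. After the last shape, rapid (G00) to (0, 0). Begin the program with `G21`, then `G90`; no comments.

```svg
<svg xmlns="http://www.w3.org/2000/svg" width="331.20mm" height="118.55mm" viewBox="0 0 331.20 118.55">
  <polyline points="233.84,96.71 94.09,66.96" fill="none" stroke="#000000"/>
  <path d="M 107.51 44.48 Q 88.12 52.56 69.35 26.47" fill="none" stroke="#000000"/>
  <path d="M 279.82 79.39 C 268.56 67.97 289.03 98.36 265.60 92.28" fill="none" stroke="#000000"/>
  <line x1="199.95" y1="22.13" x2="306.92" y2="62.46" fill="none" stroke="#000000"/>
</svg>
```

1 u = 1 mm; y_m = 118.55 − y.

[1] `<polyline>` line segment, #000000→cut S874 F1134: (233.84,21.84) → (94.09,51.59)

[2] `<path>` quadratic bezier, #000000→cut S874 F1134: (107.51,74.07) → (94.65,72.48) → (81.93,78.48) → (69.35,92.08)

[3] `<path>` cubic bezier, #000000→cut S874 F1134: (279.82,39.16) → (276.34,39.54) → (277.20,29.45) → (265.60,26.27)

[4] `<line>` line segment, #000000→cut S874 F1134: (199.95,96.42) → (306.92,56.09)

G21
G90
G00 X233.84 Y21.84
M3 S874
G01 X94.09 Y51.59 F1134
M5
G00 X107.51 Y74.07
M3 S874
G01 X94.65 Y72.48 F1134
G01 X81.93 Y78.48
G01 X69.35 Y92.08
M5
G00 X279.82 Y39.16
M3 S874
G01 X276.34 Y39.54 F1134
G01 X277.20 Y29.45
G01 X265.60 Y26.27
M5
G00 X199.95 Y96.42
M3 S874
G01 X306.92 Y56.09 F1134
M5
G00 X0.00 Y0.00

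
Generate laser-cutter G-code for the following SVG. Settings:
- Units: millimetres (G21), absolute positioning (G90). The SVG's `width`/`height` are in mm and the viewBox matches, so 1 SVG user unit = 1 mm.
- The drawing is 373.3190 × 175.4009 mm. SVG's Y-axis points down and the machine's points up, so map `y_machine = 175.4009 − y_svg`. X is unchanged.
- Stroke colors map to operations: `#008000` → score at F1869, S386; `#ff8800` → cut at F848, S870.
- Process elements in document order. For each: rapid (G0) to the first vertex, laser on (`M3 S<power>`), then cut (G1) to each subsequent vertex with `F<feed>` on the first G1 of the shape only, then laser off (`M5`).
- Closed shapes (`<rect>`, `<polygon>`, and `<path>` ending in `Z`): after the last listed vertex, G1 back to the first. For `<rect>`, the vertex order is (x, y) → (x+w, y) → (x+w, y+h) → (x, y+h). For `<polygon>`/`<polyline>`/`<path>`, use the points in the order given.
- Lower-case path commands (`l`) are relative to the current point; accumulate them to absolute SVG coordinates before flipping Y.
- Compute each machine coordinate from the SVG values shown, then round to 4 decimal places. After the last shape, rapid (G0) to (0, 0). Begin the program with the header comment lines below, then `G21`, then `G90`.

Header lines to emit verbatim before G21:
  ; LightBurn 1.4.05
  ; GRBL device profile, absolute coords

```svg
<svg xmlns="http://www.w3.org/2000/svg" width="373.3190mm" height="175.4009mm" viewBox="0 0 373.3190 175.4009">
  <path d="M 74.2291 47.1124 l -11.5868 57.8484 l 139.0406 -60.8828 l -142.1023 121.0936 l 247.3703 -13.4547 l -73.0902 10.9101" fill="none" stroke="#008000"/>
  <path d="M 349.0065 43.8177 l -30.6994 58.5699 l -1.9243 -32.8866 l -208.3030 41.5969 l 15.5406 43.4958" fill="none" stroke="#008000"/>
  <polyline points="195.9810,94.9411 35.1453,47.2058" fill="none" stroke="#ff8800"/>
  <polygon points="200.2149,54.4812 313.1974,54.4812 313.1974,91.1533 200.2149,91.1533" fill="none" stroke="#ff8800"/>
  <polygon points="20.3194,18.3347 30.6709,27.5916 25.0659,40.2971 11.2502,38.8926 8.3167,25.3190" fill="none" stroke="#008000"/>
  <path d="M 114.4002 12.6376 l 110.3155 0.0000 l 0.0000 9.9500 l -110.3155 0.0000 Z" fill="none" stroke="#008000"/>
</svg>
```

1 u = 1 mm; y_m = 175.4009 − y.

[1] `<path>` open polyline, #008000→score S386 F1869: (74.2291,128.2885) → (62.6423,70.4401) → (201.6829,131.3229) → (59.5806,10.2293) → (306.9509,23.6840) → (233.8607,12.7739)

[2] `<path>` open polyline, #008000→score S386 F1869: (349.0065,131.5832) → (318.3071,73.0133) → (316.3828,105.8999) → (108.0798,64.3030) → (123.6204,20.8072)

[3] `<polyline>` line segment, #ff8800→cut S870 F848: (195.9810,80.4598) → (35.1453,128.1951)

[4] `<polygon>` rectangle, #ff8800→cut S870 F848: (200.2149,120.9197) → (313.1974,120.9197) → (313.1974,84.2476) → (200.2149,84.2476) → (200.2149,120.9197) (closed)

[5] `<polygon>` regular polygon, #008000→score S386 F1869: (20.3194,157.0662) → (30.6709,147.8093) → (25.0659,135.1038) → (11.2502,136.5083) → (8.3167,150.0819) → (20.3194,157.0662) (closed)

[6] `<path>` rectangle, #008000→score S386 F1869: (114.4002,162.7633) → (224.7157,162.7633) → (224.7157,152.8133) → (114.4002,152.8133) → (114.4002,162.7633) (closed)

; LightBurn 1.4.05
; GRBL device profile, absolute coords
G21
G90
G0 X74.2291 Y128.2885
M3 S386
G1 X62.6423 Y70.4401 F1869
G1 X201.6829 Y131.3229
G1 X59.5806 Y10.2293
G1 X306.9509 Y23.6840
G1 X233.8607 Y12.7739
M5
G0 X349.0065 Y131.5832
M3 S386
G1 X318.3071 Y73.0133 F1869
G1 X316.3828 Y105.8999
G1 X108.0798 Y64.3030
G1 X123.6204 Y20.8072
M5
G0 X195.9810 Y80.4598
M3 S870
G1 X35.1453 Y128.1951 F848
M5
G0 X200.2149 Y120.9197
M3 S870
G1 X313.1974 Y120.9197 F848
G1 X313.1974 Y84.2476
G1 X200.2149 Y84.2476
G1 X200.2149 Y120.9197
M5
G0 X20.3194 Y157.0662
M3 S386
G1 X30.6709 Y147.8093 F1869
G1 X25.0659 Y135.1038
G1 X11.2502 Y136.5083
G1 X8.3167 Y150.0819
G1 X20.3194 Y157.0662
M5
G0 X114.4002 Y162.7633
M3 S386
G1 X224.7157 Y162.7633 F1869
G1 X224.7157 Y152.8133
G1 X114.4002 Y152.8133
G1 X114.4002 Y162.7633
M5
G0 X0.0000 Y0.0000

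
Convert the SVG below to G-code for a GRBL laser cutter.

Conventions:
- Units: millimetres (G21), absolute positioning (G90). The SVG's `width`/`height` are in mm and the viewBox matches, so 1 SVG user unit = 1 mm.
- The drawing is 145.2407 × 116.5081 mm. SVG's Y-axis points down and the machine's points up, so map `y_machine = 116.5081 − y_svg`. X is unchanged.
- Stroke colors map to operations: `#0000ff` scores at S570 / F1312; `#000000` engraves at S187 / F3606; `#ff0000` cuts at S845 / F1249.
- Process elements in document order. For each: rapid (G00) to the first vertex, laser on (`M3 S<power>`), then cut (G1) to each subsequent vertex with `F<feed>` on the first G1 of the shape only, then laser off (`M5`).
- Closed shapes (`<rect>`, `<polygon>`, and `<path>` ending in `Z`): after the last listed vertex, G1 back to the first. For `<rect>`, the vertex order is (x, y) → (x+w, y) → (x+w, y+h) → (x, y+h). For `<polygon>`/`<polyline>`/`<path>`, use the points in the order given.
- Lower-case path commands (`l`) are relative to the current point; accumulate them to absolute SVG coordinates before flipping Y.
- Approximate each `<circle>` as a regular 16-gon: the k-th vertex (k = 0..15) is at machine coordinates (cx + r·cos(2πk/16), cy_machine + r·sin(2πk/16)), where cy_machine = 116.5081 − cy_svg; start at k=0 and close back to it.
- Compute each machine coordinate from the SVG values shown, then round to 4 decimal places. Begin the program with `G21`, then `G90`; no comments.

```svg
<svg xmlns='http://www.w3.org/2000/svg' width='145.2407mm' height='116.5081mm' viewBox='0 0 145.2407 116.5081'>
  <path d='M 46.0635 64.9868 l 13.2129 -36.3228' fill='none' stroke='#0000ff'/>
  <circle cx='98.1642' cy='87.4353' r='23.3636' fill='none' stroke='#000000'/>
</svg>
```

Since the viewBox matches the mm dimensions, user units are millimetres directly. The only transform is the Y-flip y_m = 116.5081 − y_svg.

Shape 1 is a line segment drawn with `<path>`. Its stroke #0000ff means score at S570, F1312. After flipping Y the toolpath is (46.0635,51.5213) → (59.2764,87.8441).

Shape 2 is a circle drawn with `<circle>`. Its stroke #000000 means engrave at S187, F3606. After flipping Y the toolpath is (121.5278,29.0728) → (119.7494,38.0137) → (114.6848,45.5934) → (107.1051,50.6580) → (98.1642,52.4364) → (89.2233,50.6580) → (81.6436,45.5934) → (76.5790,38.0137) → (74.8006,29.0728) → (76.5790,20.1319) → (81.6436,12.5522) → (89.2233,7.4876) → (98.1642,5.7092) → (107.1051,7.4876) → (114.6848,12.5522) → (119.7494,20.1319) → (121.5278,29.0728), returning to the start.

G21
G90
G00 X46.0635 Y51.5213
M3 S570
G1 X59.2764 Y87.8441 F1312
M5
G00 X121.5278 Y29.0728
M3 S187
G1 X119.7494 Y38.0137 F3606
G1 X114.6848 Y45.5934
G1 X107.1051 Y50.6580
G1 X98.1642 Y52.4364
G1 X89.2233 Y50.6580
G1 X81.6436 Y45.5934
G1 X76.5790 Y38.0137
G1 X74.8006 Y29.0728
G1 X76.5790 Y20.1319
G1 X81.6436 Y12.5522
G1 X89.2233 Y7.4876
G1 X98.1642 Y5.7092
G1 X107.1051 Y7.4876
G1 X114.6848 Y12.5522
G1 X119.7494 Y20.1319
G1 X121.5278 Y29.0728
M5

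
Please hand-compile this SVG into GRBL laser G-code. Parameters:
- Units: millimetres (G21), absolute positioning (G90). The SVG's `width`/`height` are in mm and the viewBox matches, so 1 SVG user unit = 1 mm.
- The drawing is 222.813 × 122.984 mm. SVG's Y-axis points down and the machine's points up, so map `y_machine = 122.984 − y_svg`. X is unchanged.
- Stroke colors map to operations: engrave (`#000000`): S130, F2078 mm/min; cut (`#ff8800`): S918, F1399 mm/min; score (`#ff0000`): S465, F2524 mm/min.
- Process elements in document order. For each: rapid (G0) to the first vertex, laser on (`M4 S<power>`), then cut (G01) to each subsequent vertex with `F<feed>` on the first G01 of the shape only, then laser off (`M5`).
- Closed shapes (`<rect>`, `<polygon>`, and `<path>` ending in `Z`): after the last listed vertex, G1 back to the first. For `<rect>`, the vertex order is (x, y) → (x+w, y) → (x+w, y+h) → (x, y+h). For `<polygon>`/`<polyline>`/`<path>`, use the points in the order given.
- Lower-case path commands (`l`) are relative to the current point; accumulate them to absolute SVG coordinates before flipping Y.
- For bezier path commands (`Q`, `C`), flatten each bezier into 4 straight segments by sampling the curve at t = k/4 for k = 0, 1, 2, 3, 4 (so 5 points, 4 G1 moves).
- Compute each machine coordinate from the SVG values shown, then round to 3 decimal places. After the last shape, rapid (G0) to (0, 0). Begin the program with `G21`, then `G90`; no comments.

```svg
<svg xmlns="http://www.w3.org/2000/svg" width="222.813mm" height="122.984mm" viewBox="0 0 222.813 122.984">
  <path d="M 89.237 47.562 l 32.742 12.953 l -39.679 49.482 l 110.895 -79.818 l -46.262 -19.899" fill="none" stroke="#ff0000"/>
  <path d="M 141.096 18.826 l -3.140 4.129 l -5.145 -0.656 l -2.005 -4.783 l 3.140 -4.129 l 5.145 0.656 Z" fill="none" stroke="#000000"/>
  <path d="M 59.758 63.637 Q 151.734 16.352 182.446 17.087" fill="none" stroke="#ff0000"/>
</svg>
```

G21
G90
G0 X89.237 Y75.422
M4 S465
G01 X121.979 Y62.469 F2524
G01 X82.300 Y12.987
G01 X193.195 Y92.805
G01 X146.933 Y112.704
M5
G0 X141.096 Y104.158
M4 S130
G01 X137.956 Y100.029 F2078
G01 X132.811 Y100.685
G01 X130.806 Y105.468
G01 X133.946 Y109.597
G01 X139.091 Y108.941
G01 X141.096 Y104.158
M5
G0 X59.758 Y59.347
M4 S465
G01 X101.917 Y79.988 F2524
G01 X136.418 Y94.627
G01 X163.261 Y103.263
G01 X182.446 Y105.897
M5
G0 X0.000 Y0.000

viewBox `0 0 222.813 122.984` with mm width/height → 1 unit = 1 mm. Flip: y_m = 122.984 − y_svg.

**Shape 1** — `<path>` open polyline, stroke `#ff0000` → score (S465, F2524). Machine vertices: (89.237,75.422) → (121.979,62.469) → (82.300,12.987) → (193.195,92.805) → (146.933,112.704). Open path.

**Shape 2** — `<path>` regular polygon, stroke `#000000` → engrave (S130, F2078). Machine vertices: (141.096,104.158) → (137.956,100.029) → (132.811,100.685) → (130.806,105.468) → (133.946,109.597) → (139.091,108.941) → (141.096,104.158). Closed: final G1 returns to the first vertex.

**Shape 3** — `<path>` quadratic bezier, stroke `#ff0000` → score (S465, F2524). Control points (SVG): P0=(59.758,63.637), P1=(151.734,16.352), P2=(182.446,17.087); sampled at t=k/4. Machine vertices: (59.758,59.347) → (101.917,79.988) → (136.418,94.627) → (163.261,103.263) → (182.446,105.897). Open path.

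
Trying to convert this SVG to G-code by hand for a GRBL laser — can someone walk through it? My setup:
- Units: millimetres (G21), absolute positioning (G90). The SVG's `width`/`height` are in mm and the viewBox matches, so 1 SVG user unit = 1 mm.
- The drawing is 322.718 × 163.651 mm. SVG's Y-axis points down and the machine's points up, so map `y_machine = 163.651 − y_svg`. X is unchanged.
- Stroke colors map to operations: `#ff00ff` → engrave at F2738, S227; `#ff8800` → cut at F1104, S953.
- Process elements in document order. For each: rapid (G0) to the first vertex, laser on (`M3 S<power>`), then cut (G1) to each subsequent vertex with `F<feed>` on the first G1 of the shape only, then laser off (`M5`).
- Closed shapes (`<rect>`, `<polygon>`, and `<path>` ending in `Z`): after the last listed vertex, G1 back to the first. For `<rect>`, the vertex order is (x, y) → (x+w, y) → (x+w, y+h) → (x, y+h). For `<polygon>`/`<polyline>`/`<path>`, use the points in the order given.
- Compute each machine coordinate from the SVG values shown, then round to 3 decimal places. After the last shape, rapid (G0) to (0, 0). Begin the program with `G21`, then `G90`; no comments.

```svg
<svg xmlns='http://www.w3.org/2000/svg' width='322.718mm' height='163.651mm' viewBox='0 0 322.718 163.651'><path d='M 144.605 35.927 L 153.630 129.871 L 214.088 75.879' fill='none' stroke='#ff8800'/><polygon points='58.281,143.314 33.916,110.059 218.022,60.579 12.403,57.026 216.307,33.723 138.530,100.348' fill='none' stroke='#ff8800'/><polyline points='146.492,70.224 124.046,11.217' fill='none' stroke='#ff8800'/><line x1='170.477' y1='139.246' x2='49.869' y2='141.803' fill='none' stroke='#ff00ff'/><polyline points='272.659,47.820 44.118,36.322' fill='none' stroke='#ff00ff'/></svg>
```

Since the viewBox matches the mm dimensions, user units are millimetres directly. The only transform is the Y-flip y_m = 163.651 − y_svg.

Shape 1 is a open polyline drawn with `<path>`. Its stroke #ff8800 means cut at S953, F1104. After flipping Y the toolpath is (144.605,127.724) → (153.630,33.780) → (214.088,87.772).

Shape 2 is a closed polygon drawn with `<polygon>`. Its stroke #ff8800 means cut at S953, F1104. After flipping Y the toolpath is (58.281,20.337) → (33.916,53.592) → (218.022,103.072) → (12.403,106.625) → (216.307,129.928) → (138.530,63.303) → (58.281,20.337), returning to the start.

Shape 3 is a line segment drawn with `<polyline>`. Its stroke #ff8800 means cut at S953, F1104. After flipping Y the toolpath is (146.492,93.427) → (124.046,152.434).

Shape 4 is a line segment drawn with `<line>`. Its stroke #ff00ff means engrave at S227, F2738. After flipping Y the toolpath is (170.477,24.405) → (49.869,21.848).

Shape 5 is a line segment drawn with `<polyline>`. Its stroke #ff00ff means engrave at S227, F2738. After flipping Y the toolpath is (272.659,115.831) → (44.118,127.329).

G21
G90
G0 X144.605 Y127.724
M3 S953
G1 X153.630 Y33.780 F1104
G1 X214.088 Y87.772
M5
G0 X58.281 Y20.337
M3 S953
G1 X33.916 Y53.592 F1104
G1 X218.022 Y103.072
G1 X12.403 Y106.625
G1 X216.307 Y129.928
G1 X138.530 Y63.303
G1 X58.281 Y20.337
M5
G0 X146.492 Y93.427
M3 S953
G1 X124.046 Y152.434 F1104
M5
G0 X170.477 Y24.405
M3 S227
G1 X49.869 Y21.848 F2738
M5
G0 X272.659 Y115.831
M3 S227
G1 X44.118 Y127.329 F2738
M5
G0 X0.000 Y0.000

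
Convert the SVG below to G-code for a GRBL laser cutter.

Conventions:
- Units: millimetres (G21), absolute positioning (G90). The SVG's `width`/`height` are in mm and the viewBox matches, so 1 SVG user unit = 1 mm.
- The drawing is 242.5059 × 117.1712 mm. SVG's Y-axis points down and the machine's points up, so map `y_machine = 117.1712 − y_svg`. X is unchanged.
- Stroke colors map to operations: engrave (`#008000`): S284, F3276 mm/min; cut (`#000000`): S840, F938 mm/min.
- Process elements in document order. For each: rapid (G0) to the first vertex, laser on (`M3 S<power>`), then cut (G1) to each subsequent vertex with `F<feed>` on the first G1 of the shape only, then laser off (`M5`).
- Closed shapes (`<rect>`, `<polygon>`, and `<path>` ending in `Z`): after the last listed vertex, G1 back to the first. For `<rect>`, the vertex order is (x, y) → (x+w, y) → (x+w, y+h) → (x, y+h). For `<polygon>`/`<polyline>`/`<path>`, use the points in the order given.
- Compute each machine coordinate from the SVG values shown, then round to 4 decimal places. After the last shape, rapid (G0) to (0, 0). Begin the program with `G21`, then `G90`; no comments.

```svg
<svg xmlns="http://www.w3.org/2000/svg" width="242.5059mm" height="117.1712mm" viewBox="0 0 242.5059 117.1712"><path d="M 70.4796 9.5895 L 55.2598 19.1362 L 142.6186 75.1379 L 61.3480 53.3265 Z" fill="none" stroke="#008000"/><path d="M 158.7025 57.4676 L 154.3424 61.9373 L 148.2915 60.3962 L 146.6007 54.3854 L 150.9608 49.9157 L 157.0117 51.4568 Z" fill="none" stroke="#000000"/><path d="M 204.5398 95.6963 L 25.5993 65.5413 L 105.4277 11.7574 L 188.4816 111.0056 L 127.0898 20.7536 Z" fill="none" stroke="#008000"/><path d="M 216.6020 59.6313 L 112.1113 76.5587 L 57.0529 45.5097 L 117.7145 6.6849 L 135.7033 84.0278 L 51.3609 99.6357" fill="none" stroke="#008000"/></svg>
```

viewBox `0 0 242.5059 117.1712` with mm width/height → 1 unit = 1 mm. Flip: y_m = 117.1712 − y_svg.

**Shape 1** — `<path>` closed polygon, stroke `#008000` → engrave (S284, F3276). Machine vertices: (70.4796,107.5817) → (55.2598,98.0350) → (142.6186,42.0333) → (61.3480,63.8447) → (70.4796,107.5817). Closed: final G1 returns to the first vertex.

**Shape 2** — `<path>` regular polygon, stroke `#000000` → cut (S840, F938). Machine vertices: (158.7025,59.7036) → (154.3424,55.2339) → (148.2915,56.7750) → (146.6007,62.7858) → (150.9608,67.2555) → (157.0117,65.7144) → (158.7025,59.7036). Closed: final G1 returns to the first vertex.

**Shape 3** — `<path>` closed polygon, stroke `#008000` → engrave (S284, F3276). Machine vertices: (204.5398,21.4749) → (25.5993,51.6299) → (105.4277,105.4138) → (188.4816,6.1656) → (127.0898,96.4176) → (204.5398,21.4749). Closed: final G1 returns to the first vertex.

**Shape 4** — `<path>` open polyline, stroke `#008000` → engrave (S284, F3276). Machine vertices: (216.6020,57.5399) → (112.1113,40.6125) → (57.0529,71.6615) → (117.7145,110.4863) → (135.7033,33.1434) → (51.3609,17.5355). Open path.

G21
G90
G0 X70.4796 Y107.5817
M3 S284
G1 X55.2598 Y98.0350 F3276
G1 X142.6186 Y42.0333
G1 X61.3480 Y63.8447
G1 X70.4796 Y107.5817
M5
G0 X158.7025 Y59.7036
M3 S840
G1 X154.3424 Y55.2339 F938
G1 X148.2915 Y56.7750
G1 X146.6007 Y62.7858
G1 X150.9608 Y67.2555
G1 X157.0117 Y65.7144
G1 X158.7025 Y59.7036
M5
G0 X204.5398 Y21.4749
M3 S284
G1 X25.5993 Y51.6299 F3276
G1 X105.4277 Y105.4138
G1 X188.4816 Y6.1656
G1 X127.0898 Y96.4176
G1 X204.5398 Y21.4749
M5
G0 X216.6020 Y57.5399
M3 S284
G1 X112.1113 Y40.6125 F3276
G1 X57.0529 Y71.6615
G1 X117.7145 Y110.4863
G1 X135.7033 Y33.1434
G1 X51.3609 Y17.5355
M5
G0 X0.0000 Y0.0000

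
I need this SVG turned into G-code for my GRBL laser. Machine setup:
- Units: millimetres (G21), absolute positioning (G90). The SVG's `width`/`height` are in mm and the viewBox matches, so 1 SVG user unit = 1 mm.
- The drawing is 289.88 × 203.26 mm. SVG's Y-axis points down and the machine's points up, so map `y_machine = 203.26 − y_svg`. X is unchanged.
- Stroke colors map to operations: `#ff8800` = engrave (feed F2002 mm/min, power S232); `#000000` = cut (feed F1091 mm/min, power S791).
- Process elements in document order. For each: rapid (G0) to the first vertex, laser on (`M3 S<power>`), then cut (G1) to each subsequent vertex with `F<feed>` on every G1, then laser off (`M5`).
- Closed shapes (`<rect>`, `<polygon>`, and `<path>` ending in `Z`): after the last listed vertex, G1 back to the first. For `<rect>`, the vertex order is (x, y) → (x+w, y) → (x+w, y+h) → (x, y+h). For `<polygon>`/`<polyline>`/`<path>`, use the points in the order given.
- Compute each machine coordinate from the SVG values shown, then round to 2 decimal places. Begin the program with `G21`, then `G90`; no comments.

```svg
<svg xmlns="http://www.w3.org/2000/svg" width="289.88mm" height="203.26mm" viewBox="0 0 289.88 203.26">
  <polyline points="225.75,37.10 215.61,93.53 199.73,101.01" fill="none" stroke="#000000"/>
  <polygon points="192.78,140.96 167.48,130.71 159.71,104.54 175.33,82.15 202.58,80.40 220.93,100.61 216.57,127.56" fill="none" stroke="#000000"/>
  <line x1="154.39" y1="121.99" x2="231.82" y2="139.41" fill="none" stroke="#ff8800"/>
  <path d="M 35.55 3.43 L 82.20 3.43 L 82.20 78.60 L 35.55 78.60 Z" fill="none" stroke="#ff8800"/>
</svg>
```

Since the viewBox matches the mm dimensions, user units are millimetres directly. The only transform is the Y-flip y_m = 203.26 − y_svg.

Shape 1 is a open polyline drawn with `<polyline>`. Its stroke #000000 means cut at S791, F1091. After flipping Y the toolpath is (225.75,166.16) → (215.61,109.73) → (199.73,102.25).

Shape 2 is a regular polygon drawn with `<polygon>`. Its stroke #000000 means cut at S791, F1091. After flipping Y the toolpath is (192.78,62.30) → (167.48,72.55) → (159.71,98.72) → (175.33,121.11) → (202.58,122.86) → (220.93,102.65) → (216.57,75.70) → (192.78,62.30), returning to the start.

Shape 3 is a line segment drawn with `<line>`. Its stroke #ff8800 means engrave at S232, F2002. After flipping Y the toolpath is (154.39,81.27) → (231.82,63.85).

Shape 4 is a rectangle drawn with `<path>`. Its stroke #ff8800 means engrave at S232, F2002. After flipping Y the toolpath is (35.55,199.83) → (82.20,199.83) → (82.20,124.66) → (35.55,124.66) → (35.55,199.83), returning to the start.

G21
G90
G0 X225.75 Y166.16
M3 S791
G1 X215.61 Y109.73 F1091
G1 X199.73 Y102.25 F1091
M5
G0 X192.78 Y62.30
M3 S791
G1 X167.48 Y72.55 F1091
G1 X159.71 Y98.72 F1091
G1 X175.33 Y121.11 F1091
G1 X202.58 Y122.86 F1091
G1 X220.93 Y102.65 F1091
G1 X216.57 Y75.70 F1091
G1 X192.78 Y62.30 F1091
M5
G0 X154.39 Y81.27
M3 S232
G1 X231.82 Y63.85 F2002
M5
G0 X35.55 Y199.83
M3 S232
G1 X82.20 Y199.83 F2002
G1 X82.20 Y124.66 F2002
G1 X35.55 Y124.66 F2002
G1 X35.55 Y199.83 F2002
M5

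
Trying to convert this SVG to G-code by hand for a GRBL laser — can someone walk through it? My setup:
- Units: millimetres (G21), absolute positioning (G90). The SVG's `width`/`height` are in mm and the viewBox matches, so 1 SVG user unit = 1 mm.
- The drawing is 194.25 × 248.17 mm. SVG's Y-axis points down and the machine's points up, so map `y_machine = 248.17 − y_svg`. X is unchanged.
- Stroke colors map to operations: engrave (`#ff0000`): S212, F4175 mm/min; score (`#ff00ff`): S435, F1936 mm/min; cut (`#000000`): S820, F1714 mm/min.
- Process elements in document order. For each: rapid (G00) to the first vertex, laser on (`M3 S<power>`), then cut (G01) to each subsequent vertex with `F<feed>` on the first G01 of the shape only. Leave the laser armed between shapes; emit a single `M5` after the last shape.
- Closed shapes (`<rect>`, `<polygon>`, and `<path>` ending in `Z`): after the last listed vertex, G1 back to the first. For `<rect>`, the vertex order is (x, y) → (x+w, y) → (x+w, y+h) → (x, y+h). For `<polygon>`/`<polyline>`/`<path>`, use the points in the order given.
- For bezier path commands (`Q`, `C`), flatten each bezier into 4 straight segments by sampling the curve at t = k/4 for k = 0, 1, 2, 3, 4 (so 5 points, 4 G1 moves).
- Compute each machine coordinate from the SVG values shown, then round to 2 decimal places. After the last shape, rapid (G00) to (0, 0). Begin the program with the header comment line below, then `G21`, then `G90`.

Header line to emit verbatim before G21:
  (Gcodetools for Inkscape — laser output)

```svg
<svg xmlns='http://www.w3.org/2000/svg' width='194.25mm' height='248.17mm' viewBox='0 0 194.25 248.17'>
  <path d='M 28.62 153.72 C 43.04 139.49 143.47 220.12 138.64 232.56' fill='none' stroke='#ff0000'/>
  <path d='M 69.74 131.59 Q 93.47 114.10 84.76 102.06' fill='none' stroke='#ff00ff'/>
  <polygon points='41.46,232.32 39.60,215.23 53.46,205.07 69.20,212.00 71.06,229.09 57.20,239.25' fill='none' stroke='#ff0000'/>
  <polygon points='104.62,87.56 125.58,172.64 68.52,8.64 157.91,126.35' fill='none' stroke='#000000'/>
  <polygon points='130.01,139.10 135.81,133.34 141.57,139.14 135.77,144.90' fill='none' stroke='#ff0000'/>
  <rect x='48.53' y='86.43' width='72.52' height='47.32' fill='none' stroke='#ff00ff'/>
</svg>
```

(Gcodetools for Inkscape — laser output)
G21
G90
G00 X28.62 Y94.45
M3 S212
G01 X52.57 Y89.88 F4175
G01 X90.85 Y65.03
G01 X125.51 Y35.18
G01 X138.64 Y15.61
G00 X69.74 Y116.58
M3 S435
G01 X79.58 Y124.98 F1936
G01 X85.36 Y132.71
G01 X87.09 Y139.75
G01 X84.76 Y146.11
G00 X41.46 Y15.85
M3 S212
G01 X39.60 Y32.94 F4175
G01 X53.46 Y43.10
G01 X69.20 Y36.17
G01 X71.06 Y19.08
G01 X57.20 Y8.92
G01 X41.46 Y15.85
G00 X104.62 Y160.61
M3 S820
G01 X125.58 Y75.53 F1714
G01 X68.52 Y239.53
G01 X157.91 Y121.82
G01 X104.62 Y160.61
G00 X130.01 Y109.07
M3 S212
G01 X135.81 Y114.83 F4175
G01 X141.57 Y109.03
G01 X135.77 Y103.27
G01 X130.01 Y109.07
G00 X48.53 Y161.74
M3 S435
G01 X121.05 Y161.74 F1936
G01 X121.05 Y114.42
G01 X48.53 Y114.42
G01 X48.53 Y161.74
M5
G00 X0.00 Y0.00

viewBox `0 0 194.25 248.17` with mm width/height → 1 unit = 1 mm. Flip: y_m = 248.17 − y_svg.

**Shape 1** — `<path>` cubic bezier, stroke `#ff0000` → engrave (S212, F4175). Control points (SVG): P0=(28.62,153.72), P1=(43.04,139.49), P2=(143.47,220.12), P3=(138.64,232.56); sampled at t=k/4. Machine vertices: (28.62,94.45) → (52.57,89.88) → (90.85,65.03) → (125.51,35.18) → (138.64,15.61). Open path.

**Shape 2** — `<path>` quadratic bezier, stroke `#ff00ff` → score (S435, F1936). Control points (SVG): P0=(69.74,131.59), P1=(93.47,114.10), P2=(84.76,102.06); sampled at t=k/4. Machine vertices: (69.74,116.58) → (79.58,124.98) → (85.36,132.71) → (87.09,139.75) → (84.76,146.11). Open path.

**Shape 3** — `<polygon>` regular polygon, stroke `#ff0000` → engrave (S212, F4175). Machine vertices: (41.46,15.85) → (39.60,32.94) → (53.46,43.10) → (69.20,36.17) → (71.06,19.08) → (57.20,8.92) → (41.46,15.85). Closed: final G1 returns to the first vertex.

**Shape 4** — `<polygon>` closed polygon, stroke `#000000` → cut (S820, F1714). Machine vertices: (104.62,160.61) → (125.58,75.53) → (68.52,239.53) → (157.91,121.82) → (104.62,160.61). Closed: final G1 returns to the first vertex.

**Shape 5** — `<polygon>` regular polygon, stroke `#ff0000` → engrave (S212, F4175). Machine vertices: (130.01,109.07) → (135.81,114.83) → (141.57,109.03) → (135.77,103.27) → (130.01,109.07). Closed: final G1 returns to the first vertex.

**Shape 6** — `<rect>` rectangle, stroke `#ff00ff` → score (S435, F1936). Machine vertices: (48.53,161.74) → (121.05,161.74) → (121.05,114.42) → (48.53,114.42) → (48.53,161.74). Closed: final G1 returns to the first vertex.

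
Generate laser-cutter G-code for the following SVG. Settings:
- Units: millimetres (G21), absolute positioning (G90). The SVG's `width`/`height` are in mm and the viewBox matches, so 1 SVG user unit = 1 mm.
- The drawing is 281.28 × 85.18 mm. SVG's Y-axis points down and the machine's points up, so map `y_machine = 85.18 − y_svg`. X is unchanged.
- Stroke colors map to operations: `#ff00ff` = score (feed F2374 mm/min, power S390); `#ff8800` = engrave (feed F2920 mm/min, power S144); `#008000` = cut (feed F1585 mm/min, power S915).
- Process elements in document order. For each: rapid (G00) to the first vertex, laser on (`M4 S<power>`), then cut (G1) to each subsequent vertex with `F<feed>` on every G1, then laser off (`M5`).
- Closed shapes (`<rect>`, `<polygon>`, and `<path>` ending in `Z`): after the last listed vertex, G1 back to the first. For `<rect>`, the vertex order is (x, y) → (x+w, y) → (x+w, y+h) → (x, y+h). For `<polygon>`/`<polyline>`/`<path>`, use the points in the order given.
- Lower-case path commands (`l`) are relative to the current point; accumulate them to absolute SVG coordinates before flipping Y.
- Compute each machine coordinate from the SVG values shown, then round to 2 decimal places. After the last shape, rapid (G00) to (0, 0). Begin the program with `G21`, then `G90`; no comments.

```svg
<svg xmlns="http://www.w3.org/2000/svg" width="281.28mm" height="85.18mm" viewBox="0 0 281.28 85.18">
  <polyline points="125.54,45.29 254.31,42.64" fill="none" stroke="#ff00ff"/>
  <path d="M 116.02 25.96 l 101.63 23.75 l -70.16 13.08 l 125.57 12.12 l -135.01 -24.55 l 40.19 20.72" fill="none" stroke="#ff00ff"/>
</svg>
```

G21
G90
G00 X125.54 Y39.89
M4 S390
G1 X254.31 Y42.54 F2374
M5
G00 X116.02 Y59.22
M4 S390
G1 X217.65 Y35.47 F2374
G1 X147.49 Y22.39 F2374
G1 X273.06 Y10.27 F2374
G1 X138.05 Y34.82 F2374
G1 X178.24 Y14.10 F2374
M5
G00 X0.00 Y0.00

1 u = 1 mm; y_m = 85.18 − y.

[1] `<polyline>` line segment, #ff00ff→score S390 F2374: (125.54,39.89) → (254.31,42.54)

[2] `<path>` open polyline, #ff00ff→score S390 F2374: (116.02,59.22) → (217.65,35.47) → (147.49,22.39) → (273.06,10.27) → (138.05,34.82) → (178.24,14.10)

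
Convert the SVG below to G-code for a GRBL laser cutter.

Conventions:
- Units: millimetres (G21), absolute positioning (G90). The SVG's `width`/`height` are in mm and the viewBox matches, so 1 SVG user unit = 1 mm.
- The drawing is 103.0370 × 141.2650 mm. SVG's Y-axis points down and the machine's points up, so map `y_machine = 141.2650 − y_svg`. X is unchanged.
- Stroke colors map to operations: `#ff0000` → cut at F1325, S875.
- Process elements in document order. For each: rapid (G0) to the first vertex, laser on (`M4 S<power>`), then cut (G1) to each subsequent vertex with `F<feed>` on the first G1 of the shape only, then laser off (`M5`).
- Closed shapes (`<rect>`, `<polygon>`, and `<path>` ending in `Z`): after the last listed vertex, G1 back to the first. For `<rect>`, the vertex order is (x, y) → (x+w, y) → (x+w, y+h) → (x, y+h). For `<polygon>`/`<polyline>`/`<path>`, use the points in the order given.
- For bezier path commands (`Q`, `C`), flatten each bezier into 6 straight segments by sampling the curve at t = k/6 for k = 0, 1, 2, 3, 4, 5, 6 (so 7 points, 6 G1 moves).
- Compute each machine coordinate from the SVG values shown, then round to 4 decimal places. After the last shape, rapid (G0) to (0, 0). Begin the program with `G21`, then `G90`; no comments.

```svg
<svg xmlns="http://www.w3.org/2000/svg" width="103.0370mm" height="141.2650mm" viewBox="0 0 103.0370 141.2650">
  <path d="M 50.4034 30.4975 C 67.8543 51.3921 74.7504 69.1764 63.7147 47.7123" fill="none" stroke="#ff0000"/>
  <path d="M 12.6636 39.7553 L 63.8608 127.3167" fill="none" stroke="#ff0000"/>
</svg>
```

G21
G90
G0 X50.4034 Y110.7675
M4 S875
G1 X58.2151 Y100.7467 F1325
G1 X64.0628 Y92.2481
G1 X67.7415 Y86.2756
G1 X69.0464 Y83.8330
G1 X67.7724 Y85.9240
G1 X63.7147 Y93.5527
M5
G0 X12.6636 Y101.5097
M4 S875
G1 X63.8608 Y13.9483 F1325
M5
G0 X0.0000 Y0.0000

1 u = 1 mm; y_m = 141.2650 − y.

[1] `<path>` cubic bezier, #ff0000→cut S875 F1325: (50.4034,110.7675) → (58.2151,100.7467) → (64.0628,92.2481) → (67.7415,86.2756) → (69.0464,83.8330) → (67.7724,85.9240) → (63.7147,93.5527)

[2] `<path>` line segment, #ff0000→cut S875 F1325: (12.6636,101.5097) → (63.8608,13.9483)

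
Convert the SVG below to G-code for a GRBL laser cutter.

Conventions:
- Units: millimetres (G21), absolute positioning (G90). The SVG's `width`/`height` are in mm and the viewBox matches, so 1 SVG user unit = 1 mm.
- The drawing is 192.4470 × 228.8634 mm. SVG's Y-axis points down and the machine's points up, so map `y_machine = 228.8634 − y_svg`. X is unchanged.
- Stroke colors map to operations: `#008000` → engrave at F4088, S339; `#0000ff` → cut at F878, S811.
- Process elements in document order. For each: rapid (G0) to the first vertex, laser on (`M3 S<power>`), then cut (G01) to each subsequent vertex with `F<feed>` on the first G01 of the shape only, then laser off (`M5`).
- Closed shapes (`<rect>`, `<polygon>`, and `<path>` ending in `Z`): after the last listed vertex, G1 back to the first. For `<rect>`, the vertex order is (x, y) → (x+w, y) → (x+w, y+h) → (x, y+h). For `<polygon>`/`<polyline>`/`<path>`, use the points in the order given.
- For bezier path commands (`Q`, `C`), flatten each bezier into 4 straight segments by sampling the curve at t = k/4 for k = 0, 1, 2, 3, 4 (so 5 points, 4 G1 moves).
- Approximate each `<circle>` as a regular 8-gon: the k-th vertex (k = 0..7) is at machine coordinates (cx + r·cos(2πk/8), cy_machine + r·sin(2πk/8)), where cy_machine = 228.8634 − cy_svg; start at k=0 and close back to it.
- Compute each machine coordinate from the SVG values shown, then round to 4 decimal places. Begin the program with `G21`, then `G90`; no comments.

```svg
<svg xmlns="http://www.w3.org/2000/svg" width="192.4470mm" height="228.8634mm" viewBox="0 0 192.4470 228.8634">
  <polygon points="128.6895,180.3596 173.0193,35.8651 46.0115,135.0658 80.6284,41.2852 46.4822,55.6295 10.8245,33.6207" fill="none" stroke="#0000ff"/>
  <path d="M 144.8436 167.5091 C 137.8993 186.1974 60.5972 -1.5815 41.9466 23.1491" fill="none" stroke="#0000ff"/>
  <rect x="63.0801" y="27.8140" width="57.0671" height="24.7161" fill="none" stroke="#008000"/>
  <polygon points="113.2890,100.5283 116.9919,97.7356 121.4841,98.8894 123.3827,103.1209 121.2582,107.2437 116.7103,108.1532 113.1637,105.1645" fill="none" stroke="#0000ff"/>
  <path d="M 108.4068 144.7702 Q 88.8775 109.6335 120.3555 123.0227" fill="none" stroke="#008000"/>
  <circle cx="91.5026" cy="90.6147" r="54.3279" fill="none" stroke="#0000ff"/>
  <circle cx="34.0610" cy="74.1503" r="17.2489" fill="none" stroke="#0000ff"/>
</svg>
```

G21
G90
G0 X128.6895 Y48.5038
M3 S811
G01 X173.0193 Y192.9983 F878
G01 X46.0115 Y93.7976
G01 X80.6284 Y187.5782
G01 X46.4822 Y173.2339
G01 X10.8245 Y195.2427
G01 X128.6895 Y48.5038
M5
G0 X144.8436 Y61.3543
M3 S811
G01 X128.4591 Y79.5042 F878
G01 X97.7850 Y135.8002
G01 X64.9159 Y190.9632
G01 X41.9466 Y205.7143
M5
G0 X63.0801 Y201.0494
M3 S339
G01 X120.1472 Y201.0494 F4088
G01 X120.1472 Y176.3333
G01 X63.0801 Y176.3333
G01 X63.0801 Y201.0494
M5
G0 X113.2890 Y128.3351
M3 S811
G01 X116.9919 Y131.1278 F878
G01 X121.4841 Y129.9740
G01 X123.3827 Y125.7425
G01 X121.2582 Y121.6197
G01 X116.7103 Y120.7102
G01 X113.1637 Y123.6989
G01 X113.2890 Y128.3351
M5
G0 X108.4068 Y84.0932
M3 S339
G01 X101.8301 Y98.6287 F4088
G01 X101.6293 Y107.0984
G01 X107.8045 Y109.5024
G01 X120.3555 Y105.8407
M5
G0 X145.8305 Y138.2487
M3 S811
G01 X129.9182 Y176.6643 F878
G01 X91.5026 Y192.5766
G01 X53.0870 Y176.6643
G01 X37.1747 Y138.2487
G01 X53.0870 Y99.8331
G01 X91.5026 Y83.9208
G01 X129.9182 Y99.8331
G01 X145.8305 Y138.2487
M5
G0 X51.3099 Y154.7131
M3 S811
G01 X46.2578 Y166.9099 F878
G01 X34.0610 Y171.9620
G01 X21.8642 Y166.9099
G01 X16.8121 Y154.7131
G01 X21.8642 Y142.5163
G01 X34.0610 Y137.4642
G01 X46.2578 Y142.5163
G01 X51.3099 Y154.7131
M5

viewBox `0 0 192.4470 228.8634` with mm width/height → 1 unit = 1 mm. Flip: y_m = 228.8634 − y_svg.

**Shape 1** — `<polygon>` closed polygon, stroke `#0000ff` → cut (S811, F878). Machine vertices: (128.6895,48.5038) → (173.0193,192.9983) → (46.0115,93.7976) → (80.6284,187.5782) → (46.4822,173.2339) → (10.8245,195.2427) → (128.6895,48.5038). Closed: final G1 returns to the first vertex.

**Shape 2** — `<path>` cubic bezier, stroke `#0000ff` → cut (S811, F878). Control points (SVG): P0=(144.8436,167.5091), P1=(137.8993,186.1974), P2=(60.5972,-1.5815), P3=(41.9466,23.1491); sampled at t=k/4. Machine vertices: (144.8436,61.3543) → (128.4591,79.5042) → (97.7850,135.8002) → (64.9159,190.9632) → (41.9466,205.7143). Open path.

**Shape 3** — `<rect>` rectangle, stroke `#008000` → engrave (S339, F4088). Machine vertices: (63.0801,201.0494) → (120.1472,201.0494) → (120.1472,176.3333) → (63.0801,176.3333) → (63.0801,201.0494). Closed: final G1 returns to the first vertex.

**Shape 4** — `<polygon>` regular polygon, stroke `#0000ff` → cut (S811, F878). Machine vertices: (113.2890,128.3351) → (116.9919,131.1278) → (121.4841,129.9740) → (123.3827,125.7425) → (121.2582,121.6197) → (116.7103,120.7102) → (113.1637,123.6989) → (113.2890,128.3351). Closed: final G1 returns to the first vertex.

**Shape 5** — `<path>` quadratic bezier, stroke `#008000` → engrave (S339, F4088). Control points (SVG): P0=(108.4068,144.7702), P1=(88.8775,109.6335), P2=(120.3555,123.0227); sampled at t=k/4. Machine vertices: (108.4068,84.0932) → (101.8301,98.6287) → (101.6293,107.0984) → (107.8045,109.5024) → (120.3555,105.8407). Open path.

**Shape 6** — `<circle>` circle, stroke `#0000ff` → cut (S811, F878). Machine vertices: (145.8305,138.2487) → (129.9182,176.6643) → (91.5026,192.5766) → (53.0870,176.6643) → (37.1747,138.2487) → (53.0870,99.8331) → (91.5026,83.9208) → (129.9182,99.8331) → (145.8305,138.2487). Closed: final G1 returns to the first vertex.

**Shape 7** — `<circle>` circle, stroke `#0000ff` → cut (S811, F878). Machine vertices: (51.3099,154.7131) → (46.2578,166.9099) → (34.0610,171.9620) → (21.8642,166.9099) → (16.8121,154.7131) → (21.8642,142.5163) → (34.0610,137.4642) → (46.2578,142.5163) → (51.3099,154.7131). Closed: final G1 returns to the first vertex.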